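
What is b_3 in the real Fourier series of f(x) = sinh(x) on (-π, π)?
b_3 = (1/π) ∫_{-π}^{π} f(x)·sin(3x) dx.
Evaluate the integral (use parity and integration by parts as needed): b_3 = 3·sinh(π)/(5·π).

Final answer: 3·sinh(π)/(5·π)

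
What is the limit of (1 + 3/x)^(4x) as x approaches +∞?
As x → +∞: write (1 + 3/x)^(4x) = ((1 + 3/x)^x)^4 → (e^3)^4 = e^12.
Limit = e^(12).

Final answer: e^(12)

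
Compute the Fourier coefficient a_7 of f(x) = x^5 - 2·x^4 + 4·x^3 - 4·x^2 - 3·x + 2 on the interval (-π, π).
a_7 = (1/π) ∫_{-π}^{π} f(x)·cos(7x) dx.
Evaluate the integral (use parity and integration by parts as needed): a_7 = 688/2401 + 16·π^2/49.

Final answer: 688/2401 + 16·π^2/49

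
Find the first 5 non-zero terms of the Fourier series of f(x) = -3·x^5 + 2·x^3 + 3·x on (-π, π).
(-738 - 6·π^4 + 124·π^2)·sin(x) + (-17·π^2 + 45/2 + 3·π^4)·sin(2·x) + (-2·π^4 - 50/27 + 52·π^2/9)·sin(3·x) + (-23·π^2/8 - 27/64 + 3·π^4/2)·sin(4·x) + (-6·π^4/5 + 486/625 + 44·π^2/25)·sin(5·x)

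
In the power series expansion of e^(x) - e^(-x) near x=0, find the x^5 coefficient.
Expand to order 5: e^(x) - e^(-x) = x^5/60 + x^3/3 + 2·x + O(x^6).
The coefficient of x^5 is 1/60.

Final answer: 1/60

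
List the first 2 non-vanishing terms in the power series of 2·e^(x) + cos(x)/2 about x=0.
2·x + 5/2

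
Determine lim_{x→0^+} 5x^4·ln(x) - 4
The product is a 0·∞ indeterminate form at x → 0⁺.
Rewrite the product as 5·ln(x) / x^(-4) and apply L'Hôpital, or use the standard hierarchy x^(-4) ≫ |ln x| as x → 0⁺.
The indeterminate product → 0, so the limit = -4.

Final answer: -4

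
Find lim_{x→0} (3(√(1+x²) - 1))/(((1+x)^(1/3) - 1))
Both numerator and denominator → 0 as x → 0; this is a 0/0 indeterminate form.
Expand each to leading order near x = 0: numerator ~ 3·x^2/2, denominator ~ x/3.
The limit of the ratio is 0.

Final answer: 0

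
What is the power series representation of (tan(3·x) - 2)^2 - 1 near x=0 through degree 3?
-36·x^3 + 9·x^2 - 12·x + 3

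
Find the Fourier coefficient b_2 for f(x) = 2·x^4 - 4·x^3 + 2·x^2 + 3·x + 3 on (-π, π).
b_2 = (1/π) ∫_{-π}^{π} f(x)·sin(2x) dx.
Evaluate the integral (use parity and integration by parts as needed): b_2 = -9 + 4·π^2.

Final answer: -9 + 4·π^2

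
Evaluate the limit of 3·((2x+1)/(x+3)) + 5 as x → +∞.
Evaluate the dominant behaviour as x → +∞; each term tends to a finite value or vanishes.
Limit = 11.

Final answer: 11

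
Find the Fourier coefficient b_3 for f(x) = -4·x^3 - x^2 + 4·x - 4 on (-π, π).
b_3 = (1/π) ∫_{-π}^{π} f(x)·sin(3x) dx.
Evaluate the integral (use parity and integration by parts as needed): b_3 = 40/9 - 8·π^2/3.

Final answer: 40/9 - 8·π^2/3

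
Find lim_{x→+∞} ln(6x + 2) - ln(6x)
This is an ∞ − ∞ indeterminate form.
Combine the logarithms: ln(6x+2) − ln(6x) = ln((6x+2)/(6x)) = ln(1 + 2/(6x)) → ln(1) = 0.
Limit = 0.

Final answer: 0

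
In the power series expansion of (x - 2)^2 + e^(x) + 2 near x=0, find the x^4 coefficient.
Expand to order 4: (x - 2)^2 + e^(x) + 2 = x^4/24 + x^3/6 + 3·x^2/2 - 3·x + 7 + O(x^5).
The coefficient of x^4 is 1/24.

Final answer: 1/24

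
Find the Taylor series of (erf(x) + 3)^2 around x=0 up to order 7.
-2·x^7/(7·√(π)) + 56·x^6/(45·π) + 6·x^5/(5·√(π)) - 8·x^4/(3·π) - 4·x^3/√(π) + 4·x^2/π + 12·x/√(π) + 9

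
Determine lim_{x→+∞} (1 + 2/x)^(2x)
As x → +∞: write (1 + 2/x)^(2x) = ((1 + 2/x)^x)^2 → (e^2)^2 = e^4.
Limit = e^(4).

Final answer: e^(4)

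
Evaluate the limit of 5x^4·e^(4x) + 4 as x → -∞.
The product is a 0·∞ indeterminate form at x → -∞.
Rewrite the product as 5x^4 / e^(-4x) (an ∞/∞ form) and apply L'Hôpital, or use the standard hierarchy e^(4|x|) ≫ |x^4| as x → -∞.
The indeterminate product → 0, so the limit = 4.

Final answer: 4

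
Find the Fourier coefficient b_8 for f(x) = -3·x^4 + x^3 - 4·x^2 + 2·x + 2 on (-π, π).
b_8 = (1/π) ∫_{-π}^{π} f(x)·sin(8x) dx.
Evaluate the integral (use parity and integration by parts as needed): b_8 = -π^2/4 - 61/128.

Final answer: -π^2/4 - 61/128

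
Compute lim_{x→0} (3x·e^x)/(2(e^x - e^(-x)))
Both numerator and denominator → 0 as x → 0; this is a 0/0 indeterminate form.
Expand each to leading order near x = 0: numerator ~ 3·x, denominator ~ 4·x.
The limit of the ratio is 3/4.

Final answer: 3/4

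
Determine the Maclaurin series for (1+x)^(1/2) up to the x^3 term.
x^3/16 - x^2/8 + x/2 + 1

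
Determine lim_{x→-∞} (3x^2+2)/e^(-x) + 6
The quotient is an ∞/∞ indeterminate form as x → -∞.
Compare growth rates of the dominant terms (exponentials ≫ polynomials ≫ logarithms), or apply L'Hôpital's rule; the quotient → 0.
Adding the constant: 0 + 6 = 6. Limit = 6.

Final answer: 6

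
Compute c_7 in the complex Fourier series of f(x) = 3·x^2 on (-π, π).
Compute the real Fourier coefficients first: a_7 = -12/49, b_7 = 0.
Then c_7 = (a_7 − i·b_7)/2 = -6/49.

Final answer: -6/49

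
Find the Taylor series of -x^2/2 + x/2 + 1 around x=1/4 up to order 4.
35/32 + (x - 1/4)/4 - (x - 1/4)^2/2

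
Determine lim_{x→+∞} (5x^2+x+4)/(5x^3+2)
This is an ∞/∞ indeterminate form as x → +∞.
Divide numerator and denominator by x^3 and let the lower-order terms vanish; the numerator's degree 2 is below the denominator's degree 3, so the quotient → 0.
Limit = 0.

Final answer: 0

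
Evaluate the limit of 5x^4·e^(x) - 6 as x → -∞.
The product is a 0·∞ indeterminate form at x → -∞.
Rewrite the product as 5x^4 / e^(-x) (an ∞/∞ form) and apply L'Hôpital, or use the standard hierarchy e^(|x|) ≫ |x^4| as x → -∞.
The indeterminate product → 0, so the limit = -6.

Final answer: -6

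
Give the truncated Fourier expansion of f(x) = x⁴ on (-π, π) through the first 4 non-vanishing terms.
(48 - 8·π^2)·cos(x) + (-3 + 2·π^2)·cos(2·x) + (16/27 - 8·π^2/9)·cos(3·x) + π^4/5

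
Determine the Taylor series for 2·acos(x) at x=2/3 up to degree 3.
2·acos(2/3) - 6·√(5)·(x - 2/3)/5 - 18·√(5)·(x - 2/3)^2/25 - 153·√(5)·(x - 2/3)^3/125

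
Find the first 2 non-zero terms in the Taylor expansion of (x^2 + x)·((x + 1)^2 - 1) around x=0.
3·x^3 + 2·x^2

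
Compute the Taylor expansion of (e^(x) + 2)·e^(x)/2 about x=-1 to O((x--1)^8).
(1 + 2·e)·e^(-2)/2 + (1 + e)·e^(-2)·(x + 1) + (2 + e)·e^(-2)·(x + 1)^2/2 + (e + 4)·e^(-2)·(x + 1)^3/6 + (e + 8)·e^(-2)·(x + 1)^4/24 + (e + 16)·e^(-2)·(x + 1)^5/120 + (e + 32)·e^(-2)·(x + 1)^6/720 + (e + 64)·e^(-2)·(x + 1)^7/5040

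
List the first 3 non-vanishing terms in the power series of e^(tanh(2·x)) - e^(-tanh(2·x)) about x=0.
-8·x^5/5 - 8·x^3/3 + 4·x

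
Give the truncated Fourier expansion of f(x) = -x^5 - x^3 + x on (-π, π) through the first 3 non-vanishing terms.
(-226 - 2·π^4 + 38·π^2)·sin(x) + (-4·π^2 + 5 + π^4)·sin(2·x) + (-2·π^4/3 + 10/81 + 22·π^2/27)·sin(3·x)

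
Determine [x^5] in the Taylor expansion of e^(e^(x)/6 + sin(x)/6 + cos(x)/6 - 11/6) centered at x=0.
Expand to order 5: e^(e^(x)/6 + sin(x)/6 + cos(x)/6 - 11/6) = 217·x^5·e^(-3/2)/29160 + 7·x^4·e^(-3/2)/486 + x^3·e^(-3/2)/162 + x^2·e^(-3/2)/18 + x·e^(-3/2)/3 + e^(-3/2) + O(x^6).
The coefficient of x^5 is 217·e^(-3/2)/29160.

Final answer: 217·e^(-3/2)/29160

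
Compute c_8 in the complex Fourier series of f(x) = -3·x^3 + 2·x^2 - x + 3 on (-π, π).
Compute the real Fourier coefficients first: a_8 = 1/8, b_8 = 23/128 + 3·π^2/4.
Then c_8 = (a_8 − i·b_8)/2 = 1/16 - 3·i·π^2/8 - 23·i/256.

Final answer: 1/16 - 3·i·π^2/8 - 23·i/256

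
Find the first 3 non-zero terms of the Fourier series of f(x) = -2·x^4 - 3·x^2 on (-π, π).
(-84 + 16·π^2)·cos(x) + (3 - 4·π^2)·cos(2·x) - 2·π^4/5 - π^2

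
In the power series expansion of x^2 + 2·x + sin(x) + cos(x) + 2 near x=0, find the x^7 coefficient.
Expand to order 7: x^2 + 2·x + sin(x) + cos(x) + 2 = -x^7/5040 - x^6/720 + x^5/120 + x^4/24 - x^3/6 + x^2/2 + 3·x + 3 + O(x^8).
The coefficient of x^7 is -1/5040.

Final answer: -1/5040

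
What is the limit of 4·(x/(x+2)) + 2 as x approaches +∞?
Evaluate the dominant behaviour as x → +∞; each term tends to a finite value or vanishes.
Limit = 6.

Final answer: 6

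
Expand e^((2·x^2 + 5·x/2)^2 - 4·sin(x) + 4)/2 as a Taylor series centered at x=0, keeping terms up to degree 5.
-2083·x^5·e^(4)/240 + 1329·x^4·e^(4)/64 - 25·x^3·e^(4)/2 + 57·x^2·e^(4)/8 - 2·x·e^(4) + e^(4)/2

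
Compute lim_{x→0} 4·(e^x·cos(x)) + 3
Direct substitution at x = 0 gives 7.

Final answer: 7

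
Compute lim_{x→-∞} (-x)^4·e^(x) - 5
The product is a 0·∞ indeterminate form at x → -∞.
Rewrite the product as (-x)^4 / e^(-x) (an ∞/∞ form) and apply L'Hôpital, or use the standard hierarchy e^(|x|) ≫ |(-x)^4| as x → -∞.
The indeterminate product → 0, so the limit = -5.

Final answer: -5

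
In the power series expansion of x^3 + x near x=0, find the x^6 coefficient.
Expand to order 6: x^3 + x = x^3 + x + O(x^7).
The coefficient of x^6 is 0.

Final answer: 0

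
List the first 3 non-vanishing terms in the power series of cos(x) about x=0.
x^4/24 - x^2/2 + 1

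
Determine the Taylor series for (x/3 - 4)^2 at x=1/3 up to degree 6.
1225/81 - 70·(x - 1/3)/27 + (x - 1/3)^2/9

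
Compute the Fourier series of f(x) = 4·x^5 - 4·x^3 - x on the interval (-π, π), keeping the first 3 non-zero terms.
(-168·π^2 + 8·π^4 + 1006)·sin(x) + (-4·π^4 - 35 + 24·π^2)·sin(2·x) + (-232·π^2/27 + 410/81 + 8·π^4/3)·sin(3·x)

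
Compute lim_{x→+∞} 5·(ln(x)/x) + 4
Evaluate the dominant behaviour as x → +∞; each term tends to a finite value or vanishes.
Limit = 4.

Final answer: 4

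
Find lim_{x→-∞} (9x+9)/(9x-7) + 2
Evaluate the dominant behaviour as x → -∞; each term tends to a finite value or vanishes.
Limit = 3.

Final answer: 3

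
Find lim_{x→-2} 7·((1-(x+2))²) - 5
Direct substitution at x = -2 gives 2.

Final answer: 2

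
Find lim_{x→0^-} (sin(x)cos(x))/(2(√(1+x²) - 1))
Both numerator and denominator → 0 as x → 0^-; this is a 0/0 indeterminate form.
Expand each to leading order near x = 0: numerator ~ x, denominator ~ x^2.
The limit of the ratio is -∞.

Final answer: -∞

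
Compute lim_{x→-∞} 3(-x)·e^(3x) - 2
The product is a 0·∞ indeterminate form at x → -∞.
Rewrite the product as 3(-x) / e^(-3x) (an ∞/∞ form) and apply L'Hôpital, or use the standard hierarchy e^(3|x|) ≫ |(-x)| as x → -∞.
The indeterminate product → 0, so the limit = -2.

Final answer: -2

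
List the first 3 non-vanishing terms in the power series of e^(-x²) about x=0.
x^4/2 - x^2 + 1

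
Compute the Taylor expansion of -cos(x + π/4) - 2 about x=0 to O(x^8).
-√(2)·x^7/10080 + √(2)·x^6/1440 + √(2)·x^5/240 - √(2)·x^4/48 - √(2)·x^3/12 + √(2)·x^2/4 + √(2)·x/2 - 2 - √(2)/2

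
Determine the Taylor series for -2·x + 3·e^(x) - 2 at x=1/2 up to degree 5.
-3 + 3·e^(1/2) + (-2 + 3·e^(1/2))·(x - 1/2) + 3·e^(1/2)·(x - 1/2)^2/2 + e^(1/2)·(x - 1/2)^3/2 + e^(1/2)·(x - 1/2)^4/8 + e^(1/2)·(x - 1/2)^5/40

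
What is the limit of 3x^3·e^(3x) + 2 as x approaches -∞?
The product is a 0·∞ indeterminate form at x → -∞.
Rewrite the product as 3x^3 / e^(-3x) (an ∞/∞ form) and apply L'Hôpital, or use the standard hierarchy e^(3|x|) ≫ |x^3| as x → -∞.
The indeterminate product → 0, so the limit = 2.

Final answer: 2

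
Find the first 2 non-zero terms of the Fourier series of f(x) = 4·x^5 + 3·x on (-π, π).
(-160·π^2 + 8·π^4 + 966)·sin(x) + (-4·π^4 - 33 + 20·π^2)·sin(2·x)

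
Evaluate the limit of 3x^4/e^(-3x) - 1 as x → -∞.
The quotient is an ∞/∞ indeterminate form as x → -∞.
Compare growth rates of the dominant terms (exponentials ≫ polynomials ≫ logarithms), or apply L'Hôpital's rule; the quotient → 0.
Adding the constant: 0 - 1 = -1. Limit = -1.

Final answer: -1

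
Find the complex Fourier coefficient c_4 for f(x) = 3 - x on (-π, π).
Compute the real Fourier coefficients first: a_4 = 0, b_4 = 1/2.
Then c_4 = (a_4 − i·b_4)/2 = -i/4.

Final answer: -i/4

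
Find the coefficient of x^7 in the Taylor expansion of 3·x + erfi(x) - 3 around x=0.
Expand to order 7: 3·x + erfi(x) - 3 = x^7/(21·√(π)) + x^5/(5·√(π)) + 2·x^3/(3·√(π)) + x·(2/√(π) + 3) - 3 + O(x^8).
The coefficient of x^7 is 1/(21·√(π)).

Final answer: 1/(21·√(π))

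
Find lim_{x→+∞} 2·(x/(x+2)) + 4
Evaluate the dominant behaviour as x → +∞; each term tends to a finite value or vanishes.
Limit = 6.

Final answer: 6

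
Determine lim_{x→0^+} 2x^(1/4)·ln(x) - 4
The product is a 0·∞ indeterminate form at x → 0⁺.
Rewrite the product as 2·ln(x) / x^(-1/4) and apply L'Hôpital, or use the standard hierarchy x^(-1/4) ≫ |ln x| as x → 0⁺.
The indeterminate product → 0, so the limit = -4.

Final answer: -4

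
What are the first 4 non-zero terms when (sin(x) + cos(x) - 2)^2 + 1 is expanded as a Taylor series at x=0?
-2·x^3/3 + 2·x^2 - 2·x + 2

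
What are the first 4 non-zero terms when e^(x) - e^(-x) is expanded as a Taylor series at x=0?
x^7/2520 + x^5/60 + x^3/3 + 2·x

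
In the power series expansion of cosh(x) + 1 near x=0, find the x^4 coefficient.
Expand to order 4: cosh(x) + 1 = x^4/24 + x^2/2 + 2 + O(x^5).
The coefficient of x^4 is 1/24.

Final answer: 1/24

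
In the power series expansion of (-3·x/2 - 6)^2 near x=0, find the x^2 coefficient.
Expand to order 2: (-3·x/2 - 6)^2 = 9·x^2/4 + 18·x + 36 + O(x^3).
The coefficient of x^2 is 9/4.

Final answer: 9/4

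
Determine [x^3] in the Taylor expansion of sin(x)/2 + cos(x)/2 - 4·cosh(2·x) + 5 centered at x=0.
Expand to order 3: sin(x)/2 + cos(x)/2 - 4·cosh(2·x) + 5 = -x^3/12 - 33·x^2/4 + x/2 + 3/2 + O(x^4).
The coefficient of x^3 is -1/12.

Final answer: -1/12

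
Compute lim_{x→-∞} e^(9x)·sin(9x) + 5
Evaluate the dominant behaviour as x → -∞; each term tends to a finite value or vanishes.
Limit = 5.

Final answer: 5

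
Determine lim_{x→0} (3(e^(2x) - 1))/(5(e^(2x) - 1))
Both numerator and denominator → 0 as x → 0; this is a 0/0 indeterminate form.
Expand each to leading order near x = 0: numerator ~ 6·x, denominator ~ 10·x.
The limit of the ratio is 3/5.

Final answer: 3/5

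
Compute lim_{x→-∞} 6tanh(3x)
Evaluate the dominant behaviour as x → -∞; each term tends to a finite value or vanishes.
Limit = -6.

Final answer: -6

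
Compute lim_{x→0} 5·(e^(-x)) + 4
Direct substitution at x = 0 gives 9.

Final answer: 9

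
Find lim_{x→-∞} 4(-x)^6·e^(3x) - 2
The product is a 0·∞ indeterminate form at x → -∞.
Rewrite the product as 4(-x)^6 / e^(-3x) (an ∞/∞ form) and apply L'Hôpital, or use the standard hierarchy e^(3|x|) ≫ |(-x)^6| as x → -∞.
The indeterminate product → 0, so the limit = -2.

Final answer: -2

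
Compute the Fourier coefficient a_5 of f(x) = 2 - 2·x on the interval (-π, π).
a_5 = (1/π) ∫_{-π}^{π} f(x)·cos(5x) dx.
Evaluate the integral (use parity and integration by parts as needed): a_5 = 0.

Final answer: 0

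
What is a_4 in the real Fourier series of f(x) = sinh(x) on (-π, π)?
a_4 = (1/π) ∫_{-π}^{π} f(x)·cos(4x) dx.
Evaluate the integral (use parity and integration by parts as needed): a_4 = 0.

Final answer: 0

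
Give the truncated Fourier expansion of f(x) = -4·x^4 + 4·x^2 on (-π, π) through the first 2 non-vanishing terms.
(-208 + 32·π^2)·cos(x) - 4·π^4/5 + 4·π^2/3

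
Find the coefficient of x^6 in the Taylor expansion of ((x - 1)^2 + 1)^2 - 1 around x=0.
Expand to order 6: ((x - 1)^2 + 1)^2 - 1 = x^4 - 4·x^3 + 8·x^2 - 8·x + 3 + O(x^7).
The coefficient of x^6 is 0.

Final answer: 0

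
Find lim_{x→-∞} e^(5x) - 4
Evaluate the dominant behaviour as x → -∞; each term tends to a finite value or vanishes.
Limit = -4.

Final answer: -4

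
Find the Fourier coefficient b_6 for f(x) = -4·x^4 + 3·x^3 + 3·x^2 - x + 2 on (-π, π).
b_6 = (1/π) ∫_{-π}^{π} f(x)·sin(6x) dx.
Evaluate the integral (use parity and integration by parts as needed): b_6 = 1/2 - π^2.

Final answer: 1/2 - π^2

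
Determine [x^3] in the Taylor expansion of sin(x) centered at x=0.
Expand to order 3: sin(x) = -x^3/6 + x + O(x^4).
The coefficient of x^3 is -1/6.

Final answer: -1/6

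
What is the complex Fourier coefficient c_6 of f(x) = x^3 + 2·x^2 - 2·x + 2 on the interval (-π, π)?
Compute the real Fourier coefficients first: a_6 = 2/9, b_6 = 13/18 - π^2/3.
Then c_6 = (a_6 − i·b_6)/2 = 1/9 - 13·i/36 + i·π^2/6.

Final answer: 1/9 - 13·i/36 + i·π^2/6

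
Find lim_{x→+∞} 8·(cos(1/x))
Evaluate the dominant behaviour as x → +∞; each term tends to a finite value or vanishes.
Limit = 8.

Final answer: 8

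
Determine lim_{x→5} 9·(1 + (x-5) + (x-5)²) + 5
Direct substitution at x = 5 gives 14.

Final answer: 14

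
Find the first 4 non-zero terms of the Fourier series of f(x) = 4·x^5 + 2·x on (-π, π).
(-160·π^2 + 8·π^4 + 964)·sin(x) + (-4·π^4 - 32 + 20·π^2)·sin(2·x) + (-160·π^2/27 + 428/81 + 8·π^4/3)·sin(3·x) + (-2·π^4 - 31/16 + 5·π^2/2)·sin(4·x)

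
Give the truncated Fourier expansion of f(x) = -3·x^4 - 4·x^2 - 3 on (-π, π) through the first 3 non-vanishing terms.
(-128 + 24·π^2)·cos(x) + (5 - 6·π^2)·cos(2·x) - 3·π^4/5 - 4·π^2/3 - 3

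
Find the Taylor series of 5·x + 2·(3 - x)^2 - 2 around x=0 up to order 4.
2·x^2 - 7·x + 16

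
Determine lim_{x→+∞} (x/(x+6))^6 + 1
As x → +∞: x/(x+6) = 1/(1 + 6/x) → 1, and the 6th power of a limit-1 base also → 1; with the additive constant, 1 + 1 = 2.
Limit = 2.

Final answer: 2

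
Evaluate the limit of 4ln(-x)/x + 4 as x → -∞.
The quotient is an ∞/∞ indeterminate form as x → -∞.
Compare growth rates of the dominant terms (exponentials ≫ polynomials ≫ logarithms), or apply L'Hôpital's rule; the quotient → 0.
Adding the constant: 0 + 4 = 4. Limit = 4.

Final answer: 4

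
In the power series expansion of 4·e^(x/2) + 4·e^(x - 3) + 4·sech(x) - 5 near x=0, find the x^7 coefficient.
Expand to order 7: 4·e^(x/2) + 4·e^(x - 3) + 4·sech(x) - 5 = x^7·(1/161280 + e^(-3)/1260) + x^6·(-1301/3840 + e^(-3)/180) + x^5·(1/960 + e^(-3)/30) + x^4·(e^(-3)/6 + 27/32) + x^3·(2·e^(-3)/3 + 1/12) + x^2·(-3/2 + 2·e^(-3)) + x·(4·e^(-3) + 2) + 4·e^(-3) + 3 + O(x^8).
The coefficient of x^7 is 1/161280 + e^(-3)/1260.

Final answer: 1/161280 + e^(-3)/1260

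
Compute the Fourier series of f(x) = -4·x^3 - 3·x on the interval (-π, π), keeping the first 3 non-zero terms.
(42 - 8·π^2)·sin(x) + (-3 + 4·π^2)·sin(2·x) + (-8·π^2/3 - 2/9)·sin(3·x)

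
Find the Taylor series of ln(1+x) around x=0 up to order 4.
-x^4/4 + x^3/3 - x^2/2 + x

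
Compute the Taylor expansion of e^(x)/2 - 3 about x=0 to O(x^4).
x^3/12 + x^2/4 + x/2 - 5/2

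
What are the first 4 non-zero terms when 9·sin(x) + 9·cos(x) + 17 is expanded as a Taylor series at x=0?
-3·x^3/2 - 9·x^2/2 + 9·x + 26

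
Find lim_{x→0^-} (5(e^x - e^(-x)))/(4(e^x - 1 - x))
Both numerator and denominator → 0 as x → 0^-; this is a 0/0 indeterminate form.
Expand each to leading order near x = 0: numerator ~ 10·x, denominator ~ 2·x^2.
The limit of the ratio is -∞.

Final answer: -∞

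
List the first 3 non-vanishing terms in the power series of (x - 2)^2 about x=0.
x^2 - 4·x + 4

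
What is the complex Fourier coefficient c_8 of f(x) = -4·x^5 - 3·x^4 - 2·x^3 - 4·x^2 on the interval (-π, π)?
Compute the real Fourier coefficients first: a_8 = -3·π^2/8 - 55/256, b_8 = -9/512 + 3·π^2/16 + π^4.
Then c_8 = (a_8 − i·b_8)/2 = -3·π^2/16 - 55/512 - i·π^4/2 - 3·i·π^2/32 + 9·i/1024.

Final answer: -3·π^2/16 - 55/512 - i·π^4/2 - 3·i·π^2/32 + 9·i/1024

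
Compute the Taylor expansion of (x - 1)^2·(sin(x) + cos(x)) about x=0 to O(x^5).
-x^4/8 + 11·x^3/6 - 3·x^2/2 - x + 1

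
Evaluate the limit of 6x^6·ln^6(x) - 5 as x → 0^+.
The product is a 0·∞ indeterminate form at x → 0⁺.
Rewrite the product as 6·ln^6(x) / x^(-6) and apply L'Hôpital, or use the standard hierarchy x^(-6) ≫ |ln x|^6 as x → 0⁺.
The indeterminate product → 0, so the limit = -5.

Final answer: -5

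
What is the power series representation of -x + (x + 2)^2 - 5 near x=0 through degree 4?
x^2 + 3·x - 1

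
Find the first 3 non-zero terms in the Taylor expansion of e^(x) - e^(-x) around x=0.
x^5/60 + x^3/3 + 2·x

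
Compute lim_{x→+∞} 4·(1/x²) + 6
Evaluate the dominant behaviour as x → +∞; each term tends to a finite value or vanishes.
Limit = 6.

Final answer: 6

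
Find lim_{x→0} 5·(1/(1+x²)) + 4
Direct substitution at x = 0 gives 9.

Final answer: 9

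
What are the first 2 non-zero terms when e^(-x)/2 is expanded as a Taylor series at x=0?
1/2 - x/2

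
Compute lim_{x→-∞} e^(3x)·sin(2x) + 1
Evaluate the dominant behaviour as x → -∞; each term tends to a finite value or vanishes.
Limit = 1.

Final answer: 1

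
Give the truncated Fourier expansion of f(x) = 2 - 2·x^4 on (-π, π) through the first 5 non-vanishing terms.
(-96 + 16·π^2)·cos(x) + (6 - 4·π^2)·cos(2·x) + (-32/27 + 16·π^2/9)·cos(3·x) + (3/8 - π^2)·cos(4·x) - 2·π^4/5 + 2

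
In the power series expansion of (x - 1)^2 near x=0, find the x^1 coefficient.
Expand to order 1: (x - 1)^2 = 1 - 2·x + O(x^2).
The coefficient of x^1 is -2.

Final answer: -2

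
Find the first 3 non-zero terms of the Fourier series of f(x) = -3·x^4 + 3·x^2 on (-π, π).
(-156 + 24·π^2)·cos(x) + (12 - 6·π^2)·cos(2·x) - 3·π^4/5 + π^2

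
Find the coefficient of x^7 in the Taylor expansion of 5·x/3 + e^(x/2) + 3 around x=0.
Expand to order 7: 5·x/3 + e^(x/2) + 3 = x^7/645120 + x^6/46080 + x^5/3840 + x^4/384 + x^3/48 + x^2/8 + 13·x/6 + 4 + O(x^8).
The coefficient of x^7 is 1/645120.

Final answer: 1/645120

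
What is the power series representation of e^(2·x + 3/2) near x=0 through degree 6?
4·x^6·e^(3/2)/45 + 4·x^5·e^(3/2)/15 + 2·x^4·e^(3/2)/3 + 4·x^3·e^(3/2)/3 + 2·x^2·e^(3/2) + 2·x·e^(3/2) + e^(3/2)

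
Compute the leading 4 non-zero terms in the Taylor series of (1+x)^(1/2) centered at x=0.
x^3/16 - x^2/8 + x/2 + 1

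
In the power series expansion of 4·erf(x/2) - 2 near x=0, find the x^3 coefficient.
Expand to order 3: 4·erf(x/2) - 2 = -x^3/(3·√(π)) + 4·x/√(π) - 2 + O(x^4).
The coefficient of x^3 is -1/(3·√(π)).

Final answer: -1/(3·√(π))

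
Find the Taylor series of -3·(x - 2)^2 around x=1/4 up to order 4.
-147/16 + 21·(x - 1/4)/2 - 3·(x - 1/4)^2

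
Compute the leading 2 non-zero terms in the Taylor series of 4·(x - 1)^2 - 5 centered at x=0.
-8·x - 1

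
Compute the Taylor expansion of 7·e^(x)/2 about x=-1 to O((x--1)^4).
7·e^(-1)/2 + 7·e^(-1)·(x + 1)/2 + 7·e^(-1)·(x + 1)^2/4 + 7·e^(-1)·(x + 1)^3/12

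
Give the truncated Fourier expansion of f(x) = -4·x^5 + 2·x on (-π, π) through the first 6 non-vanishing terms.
(-956 - 8·π^4 + 160·π^2)·sin(x) + (-20·π^2 + 28 + 4·π^4)·sin(2·x) + (-8·π^4/3 - 212/81 + 160·π^2/27)·sin(3·x) + (-5·π^2/2 - 1/16 + 2·π^4)·sin(4·x) + (-8·π^4/5 + 308/625 + 32·π^2/25)·sin(5·x) + (-20·π^2/27 - 44/81 + 4·π^4/3)·sin(6·x)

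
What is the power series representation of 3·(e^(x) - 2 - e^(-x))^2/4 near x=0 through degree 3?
-x^3 + 3·x^2 - 6·x + 3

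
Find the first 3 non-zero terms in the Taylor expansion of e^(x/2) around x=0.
x^2/8 + x/2 + 1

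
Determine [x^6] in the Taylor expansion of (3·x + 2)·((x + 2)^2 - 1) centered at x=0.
Expand to order 6: (3·x + 2)·((x + 2)^2 - 1) = 3·x^3 + 14·x^2 + 17·x + 6 + O(x^7).
The coefficient of x^6 is 0.

Final answer: 0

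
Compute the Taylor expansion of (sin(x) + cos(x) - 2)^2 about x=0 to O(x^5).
-x^4/6 - 2·x^3/3 + 2·x^2 - 2·x + 1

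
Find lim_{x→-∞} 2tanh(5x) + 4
Evaluate the dominant behaviour as x → -∞; each term tends to a finite value or vanishes.
Limit = 2.

Final answer: 2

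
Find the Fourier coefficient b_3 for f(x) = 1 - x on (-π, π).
b_3 = (1/π) ∫_{-π}^{π} f(x)·sin(3x) dx.
Evaluate the integral (use parity and integration by parts as needed): b_3 = -2/3.

Final answer: -2/3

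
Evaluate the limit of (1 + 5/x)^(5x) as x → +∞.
As x → +∞: write (1 + 5/x)^(5x) = ((1 + 5/x)^x)^5 → (e^5)^5 = e^25.
Limit = e^(25).

Final answer: e^(25)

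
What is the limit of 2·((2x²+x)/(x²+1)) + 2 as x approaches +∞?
Evaluate the dominant behaviour as x → +∞; each term tends to a finite value or vanishes.
Limit = 6.

Final answer: 6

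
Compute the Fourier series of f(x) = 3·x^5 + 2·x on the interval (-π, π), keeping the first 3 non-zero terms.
(-120·π^2 + 6·π^4 + 724)·sin(x) + (-3·π^4 - 49/2 + 15·π^2)·sin(2·x) + (-40·π^2/9 + 116/27 + 2·π^4)·sin(3·x)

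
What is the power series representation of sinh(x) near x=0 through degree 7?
x^7/5040 + x^5/120 + x^3/6 + x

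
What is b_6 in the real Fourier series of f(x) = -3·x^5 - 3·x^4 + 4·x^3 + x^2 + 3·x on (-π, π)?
b_6 = (1/π) ∫_{-π}^{π} f(x)·sin(6x) dx.
Evaluate the integral (use parity and integration by parts as needed): b_6 = -17·π^2/9 - 37/54 + π^4.

Final answer: -17·π^2/9 - 37/54 + π^4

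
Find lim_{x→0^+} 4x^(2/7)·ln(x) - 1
The product is a 0·∞ indeterminate form at x → 0⁺.
Rewrite the product as 4·ln(x) / x^(-2/7) and apply L'Hôpital, or use the standard hierarchy x^(-2/7) ≫ |ln x| as x → 0⁺.
The indeterminate product → 0, so the limit = -1.

Final answer: -1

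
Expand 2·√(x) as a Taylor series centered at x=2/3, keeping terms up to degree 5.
2·√(6)/3 + √(6)·(x - 2/3)/2 - 3·√(6)·(x - 2/3)^2/16 + 9·√(6)·(x - 2/3)^3/64 - 135·√(6)·(x - 2/3)^4/1024 + 567·√(6)·(x - 2/3)^5/4096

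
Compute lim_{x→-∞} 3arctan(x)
Evaluate the dominant behaviour as x → -∞; each term tends to a finite value or vanishes.
Limit = -3·π/2.

Final answer: -3·π/2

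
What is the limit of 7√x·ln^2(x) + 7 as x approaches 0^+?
The product is a 0·∞ indeterminate form at x → 0⁺.
Rewrite the product as 7·ln^2(x) / x^(-1/2) and apply L'Hôpital, or use the standard hierarchy x^(-1/2) ≫ |ln x|^2 as x → 0⁺.
The indeterminate product → 0, so the limit = 7.

Final answer: 7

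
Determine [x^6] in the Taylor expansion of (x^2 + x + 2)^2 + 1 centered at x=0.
Expand to order 6: (x^2 + x + 2)^2 + 1 = x^4 + 2·x^3 + 5·x^2 + 4·x + 5 + O(x^7).
The coefficient of x^6 is 0.

Final answer: 0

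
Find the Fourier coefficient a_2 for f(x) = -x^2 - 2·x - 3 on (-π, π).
a_2 = (1/π) ∫_{-π}^{π} f(x)·cos(2x) dx.
Evaluate the integral (use parity and integration by parts as needed): a_2 = -1.

Final answer: -1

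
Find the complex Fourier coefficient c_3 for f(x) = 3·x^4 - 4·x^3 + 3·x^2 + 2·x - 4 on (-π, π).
Compute the real Fourier coefficients first: a_3 = 4/9 - 8·π^2/3, b_3 = 28/9 - 8·π^2/3.
Then c_3 = (a_3 − i·b_3)/2 = -4·π^2/3 + 2/9 - 14·i/9 + 4·i·π^2/3.

Final answer: -4·π^2/3 + 2/9 - 14·i/9 + 4·i·π^2/3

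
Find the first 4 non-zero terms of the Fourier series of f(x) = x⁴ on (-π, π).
(48 - 8·π^2)·cos(x) + (-3 + 2·π^2)·cos(2·x) + (16/27 - 8·π^2/9)·cos(3·x) + π^4/5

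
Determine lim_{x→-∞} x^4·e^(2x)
This is a 0·∞ indeterminate form at x → -∞.
Rewrite the product as x^4 / e^(-2x) (an ∞/∞ form) and apply L'Hôpital, or use the standard hierarchy e^(2|x|) ≫ |x^4| as x → -∞.
The indeterminate product → 0, so the limit = 0.

Final answer: 0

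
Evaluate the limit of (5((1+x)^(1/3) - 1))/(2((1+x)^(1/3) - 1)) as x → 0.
Both numerator and denominator → 0 as x → 0; this is a 0/0 indeterminate form.
Expand each to leading order near x = 0: numerator ~ 5·x/3, denominator ~ 2·x/3.
The limit of the ratio is 5/2.

Final answer: 5/2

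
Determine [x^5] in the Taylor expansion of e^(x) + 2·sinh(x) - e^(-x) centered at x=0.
Expand to order 5: e^(x) + 2·sinh(x) - e^(-x) = x^5/30 + 2·x^3/3 + 4·x + O(x^6).
The coefficient of x^5 is 1/30.

Final answer: 1/30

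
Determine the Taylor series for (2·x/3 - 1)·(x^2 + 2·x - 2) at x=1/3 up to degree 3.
77/81 - 26·(x - 1/3)/9 + (x - 1/3)^2 + 2·(x - 1/3)^3/3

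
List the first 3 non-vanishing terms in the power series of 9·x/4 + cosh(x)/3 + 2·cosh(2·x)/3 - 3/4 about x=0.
3·x^2/2 + 9·x/4 + 1/4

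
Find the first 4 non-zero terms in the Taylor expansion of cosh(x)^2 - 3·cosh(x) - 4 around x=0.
29·x^6/720 + 5·x^4/24 - x^2/2 - 6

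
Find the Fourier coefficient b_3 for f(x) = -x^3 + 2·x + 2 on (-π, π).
b_3 = (1/π) ∫_{-π}^{π} f(x)·sin(3x) dx.
Evaluate the integral (use parity and integration by parts as needed): b_3 = 16/9 - 2·π^2/3.

Final answer: 16/9 - 2·π^2/3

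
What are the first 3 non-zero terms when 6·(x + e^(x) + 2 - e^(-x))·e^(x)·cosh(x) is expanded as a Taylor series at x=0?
30·x^2 + 30·x + 12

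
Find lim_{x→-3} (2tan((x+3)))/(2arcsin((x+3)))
Both numerator and denominator → 0 as x → -3; this is a 0/0 indeterminate form.
Expand each to leading order near x = -3: numerator ~ 2·(x + 3), denominator ~ 2·(x + 3).
The limit of the ratio is 1.

Final answer: 1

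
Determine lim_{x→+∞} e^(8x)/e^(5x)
This is an ∞/∞ indeterminate form as x → +∞.
Rewrite e^(8x)/e^(5x) = e^((8−5)x) = e^(3x); the exponent coefficient is 3 > 0 so e^(3x) → ∞.
Limit = ∞.

Final answer: ∞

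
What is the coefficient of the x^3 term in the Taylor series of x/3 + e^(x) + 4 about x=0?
Expand to order 3: x/3 + e^(x) + 4 = x^3/6 + x^2/2 + 4·x/3 + 5 + O(x^4).
The coefficient of x^3 is 1/6.

Final answer: 1/6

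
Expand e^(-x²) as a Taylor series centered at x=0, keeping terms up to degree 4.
x^4/2 - x^2 + 1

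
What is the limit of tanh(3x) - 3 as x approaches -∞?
Evaluate the dominant behaviour as x → -∞; each term tends to a finite value or vanishes.
Limit = -4.

Final answer: -4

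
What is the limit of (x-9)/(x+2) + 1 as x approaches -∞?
Evaluate the dominant behaviour as x → -∞; each term tends to a finite value or vanishes.
Limit = 2.

Final answer: 2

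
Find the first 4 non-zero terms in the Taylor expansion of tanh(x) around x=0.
-17·x^7/315 + 2·x^5/15 - x^3/3 + x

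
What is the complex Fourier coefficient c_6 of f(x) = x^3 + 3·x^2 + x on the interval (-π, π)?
Compute the real Fourier coefficients first: a_6 = 1/3, b_6 = -π^2/3 - 5/18.
Then c_6 = (a_6 − i·b_6)/2 = 1/6 + 5·i/36 + i·π^2/6.

Final answer: 1/6 + 5·i/36 + i·π^2/6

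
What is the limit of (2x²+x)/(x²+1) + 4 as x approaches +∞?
Evaluate the dominant behaviour as x → +∞; each term tends to a finite value or vanishes.
Limit = 6.

Final answer: 6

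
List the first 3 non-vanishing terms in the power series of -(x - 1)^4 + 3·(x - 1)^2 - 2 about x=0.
4·x^3 - 3·x^2 - 2·x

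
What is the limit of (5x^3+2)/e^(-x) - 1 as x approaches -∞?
The quotient is an ∞/∞ indeterminate form as x → -∞.
Compare growth rates of the dominant terms (exponentials ≫ polynomials ≫ logarithms), or apply L'Hôpital's rule; the quotient → 0.
Adding the constant: 0 - 1 = -1. Limit = -1.

Final answer: -1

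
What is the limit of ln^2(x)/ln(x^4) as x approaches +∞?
This is an ∞/∞ indeterminate form as x → +∞.
Write ln(x^4) = 4·ln(x), reducing the quotient to ln(x)/4 → ∞.
Limit = ∞.

Final answer: ∞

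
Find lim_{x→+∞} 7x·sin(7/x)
As x → +∞: let u = 7/x → 0⁺; then 7·x·sin(7/x) = 7·7·sin(u)/u → 7·7·1 = 49.
Limit = 49.

Final answer: 49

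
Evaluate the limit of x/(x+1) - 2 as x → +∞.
Evaluate the dominant behaviour as x → +∞; each term tends to a finite value or vanishes.
Limit = -1.

Final answer: -1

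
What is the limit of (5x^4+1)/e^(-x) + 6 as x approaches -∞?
The quotient is an ∞/∞ indeterminate form as x → -∞.
Compare growth rates of the dominant terms (exponentials ≫ polynomials ≫ logarithms), or apply L'Hôpital's rule; the quotient → 0.
Adding the constant: 0 + 6 = 6. Limit = 6.

Final answer: 6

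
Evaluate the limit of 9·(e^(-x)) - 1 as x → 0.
Direct substitution at x = 0 gives 8.

Final answer: 8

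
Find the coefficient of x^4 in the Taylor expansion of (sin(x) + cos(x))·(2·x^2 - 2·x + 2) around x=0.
Expand to order 4: (sin(x) + cos(x))·(2·x^2 - 2·x + 2) = -7·x^4/12 + 8·x^3/3 - x^2 + 2 + O(x^5).
The coefficient of x^4 is -7/12.

Final answer: -7/12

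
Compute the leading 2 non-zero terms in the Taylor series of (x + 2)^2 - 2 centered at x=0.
4·x + 2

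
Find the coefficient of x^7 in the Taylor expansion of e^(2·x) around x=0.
Expand to order 7: e^(2·x) = 8·x^7/315 + 4·x^6/45 + 4·x^5/15 + 2·x^4/3 + 4·x^3/3 + 2·x^2 + 2·x + 1 + O(x^8).
The coefficient of x^7 is 8/315.

Final answer: 8/315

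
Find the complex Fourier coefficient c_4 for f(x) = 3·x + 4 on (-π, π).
Compute the real Fourier coefficients first: a_4 = 0, b_4 = -3/2.
Then c_4 = (a_4 − i·b_4)/2 = 3·i/4.

Final answer: 3·i/4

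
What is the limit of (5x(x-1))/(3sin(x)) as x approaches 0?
Both numerator and denominator → 0 as x → 0; this is a 0/0 indeterminate form.
Expand each to leading order near x = 0: numerator ~ -5·x, denominator ~ 3·x.
The limit of the ratio is -5/3.

Final answer: -5/3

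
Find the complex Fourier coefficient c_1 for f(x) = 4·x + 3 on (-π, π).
Compute the real Fourier coefficients first: a_1 = 0, b_1 = 8.
Then c_1 = (a_1 − i·b_1)/2 = -4·i.

Final answer: -4·i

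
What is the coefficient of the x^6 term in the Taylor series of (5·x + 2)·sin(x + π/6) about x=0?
Expand to order 6: (5·x + 2)·sin(x + π/6) = x^6·(-1/720 + √(3)/48) + x^5·(√(3)/120 + 5/48) + x^4·(1/24 - 5·√(3)/12) + x^3·(-5/4 - √(3)/6) + x^2·(-1/2 + 5·√(3)/2) + x·(√(3) + 5/2) + 1 + O(x^7).
The coefficient of x^6 is -1/720 + √(3)/48.

Final answer: -1/720 + √(3)/48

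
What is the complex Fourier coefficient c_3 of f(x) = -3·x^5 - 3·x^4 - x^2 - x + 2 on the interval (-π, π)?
Compute the real Fourier coefficients first: a_3 = -4/3 + 8·π^2/3, b_3 = -2·π^4 - 98/27 + 40·π^2/9.
Then c_3 = (a_3 − i·b_3)/2 = -2/3 + 4·π^2/3 - 20·i·π^2/9 + 49·i/27 + i·π^4.

Final answer: -2/3 + 4·π^2/3 - 20·i·π^2/9 + 49·i/27 + i·π^4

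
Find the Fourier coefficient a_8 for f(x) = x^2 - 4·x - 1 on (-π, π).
a_8 = (1/π) ∫_{-π}^{π} f(x)·cos(8x) dx.
Evaluate the integral (use parity and integration by parts as needed): a_8 = 1/16.

Final answer: 1/16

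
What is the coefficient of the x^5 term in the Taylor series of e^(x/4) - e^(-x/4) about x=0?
Expand to order 5: e^(x/4) - e^(-x/4) = x^5/61440 + x^3/192 + x/2 + O(x^6).
The coefficient of x^5 is 1/61440.

Final answer: 1/61440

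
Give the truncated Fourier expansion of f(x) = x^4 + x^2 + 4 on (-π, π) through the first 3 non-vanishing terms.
(44 - 8·π^2)·cos(x) + (-2 + 2·π^2)·cos(2·x) + π^2/3 + 4 + π^4/5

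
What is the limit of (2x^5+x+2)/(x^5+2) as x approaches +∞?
This is an ∞/∞ indeterminate form as x → +∞.
Divide numerator and denominator by x^5 and let the lower-order terms vanish; the leading terms give 2/1 = 2.
Limit = 2.

Final answer: 2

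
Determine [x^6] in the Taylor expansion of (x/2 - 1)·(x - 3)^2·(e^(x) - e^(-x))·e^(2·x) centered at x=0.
Expand to order 6: (x/2 - 1)·(x - 3)^2·(e^(x) - e^(-x))·e^(2·x) = 109·x^6/120 + 91·x^5/60 + x^4/2 - 5·x^3 - 15·x^2 - 18·x + O(x^7).
The coefficient of x^6 is 109/120.

Final answer: 109/120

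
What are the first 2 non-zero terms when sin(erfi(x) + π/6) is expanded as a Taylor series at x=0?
√(3)·x/√(π) + 1/2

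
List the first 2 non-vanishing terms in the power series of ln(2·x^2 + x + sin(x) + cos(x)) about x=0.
-x^2/2 + 2·x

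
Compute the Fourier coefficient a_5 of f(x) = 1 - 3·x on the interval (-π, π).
a_5 = (1/π) ∫_{-π}^{π} f(x)·cos(5x) dx.
Evaluate the integral (use parity and integration by parts as needed): a_5 = 0.

Final answer: 0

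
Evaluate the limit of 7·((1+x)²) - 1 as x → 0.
Direct substitution at x = 0 gives 6.

Final answer: 6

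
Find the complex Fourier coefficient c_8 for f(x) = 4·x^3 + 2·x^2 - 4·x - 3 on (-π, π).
Compute the real Fourier coefficients first: a_8 = 1/8, b_8 = 35/32 - π^2.
Then c_8 = (a_8 − i·b_8)/2 = 1/16 - 35·i/64 + i·π^2/2.

Final answer: 1/16 - 35·i/64 + i·π^2/2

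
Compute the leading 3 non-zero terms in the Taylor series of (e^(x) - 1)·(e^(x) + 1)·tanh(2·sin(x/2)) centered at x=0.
7·x^4/12 + 2·x^3 + 2·x^2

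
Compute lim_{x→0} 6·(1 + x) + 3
Direct substitution at x = 0 gives 9.

Final answer: 9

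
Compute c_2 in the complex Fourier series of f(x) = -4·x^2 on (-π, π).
Compute the real Fourier coefficients first: a_2 = -4, b_2 = 0.
Then c_2 = (a_2 − i·b_2)/2 = -2.

Final answer: -2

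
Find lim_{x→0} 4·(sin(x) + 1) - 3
Direct substitution at x = 0 gives 1.

Final answer: 1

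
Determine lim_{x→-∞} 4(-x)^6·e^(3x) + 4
The product is a 0·∞ indeterminate form at x → -∞.
Rewrite the product as 4(-x)^6 / e^(-3x) (an ∞/∞ form) and apply L'Hôpital, or use the standard hierarchy e^(3|x|) ≫ |(-x)^6| as x → -∞.
The indeterminate product → 0, so the limit = 4.

Final answer: 4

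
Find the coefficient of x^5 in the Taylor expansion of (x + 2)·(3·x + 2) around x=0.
Expand to order 5: (x + 2)·(3·x + 2) = 3·x^2 + 8·x + 4 + O(x^6).
The coefficient of x^5 is 0.

Final answer: 0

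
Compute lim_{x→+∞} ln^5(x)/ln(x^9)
This is an ∞/∞ indeterminate form as x → +∞.
Write ln(x^9) = 9·ln(x), reducing the quotient to ln^4(x)/9 → ∞.
Limit = ∞.

Final answer: ∞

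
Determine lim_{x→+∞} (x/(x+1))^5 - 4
As x → +∞: x/(x+1) = 1/(1 + 1/x) → 1, and the 5th power of a limit-1 base also → 1; with the additive constant, 1 - 4 = -3.
Limit = -3.

Final answer: -3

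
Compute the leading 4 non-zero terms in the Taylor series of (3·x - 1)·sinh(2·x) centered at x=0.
4·x^4 - 4·x^3/3 + 6·x^2 - 2·x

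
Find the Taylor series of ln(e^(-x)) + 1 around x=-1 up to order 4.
2 - (x + 1)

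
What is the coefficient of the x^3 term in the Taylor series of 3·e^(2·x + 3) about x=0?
Expand to order 3: 3·e^(2·x + 3) = 4·x^3·e^(3) + 6·x^2·e^(3) + 6·x·e^(3) + 3·e^(3) + O(x^4).
The coefficient of x^3 is 4·e^(3).

Final answer: 4·e^(3)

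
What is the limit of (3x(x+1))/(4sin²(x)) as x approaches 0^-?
Both numerator and denominator → 0 as x → 0^-; this is a 0/0 indeterminate form.
Expand each to leading order near x = 0: numerator ~ 3·x, denominator ~ 4·x^2.
The limit of the ratio is -∞.

Final answer: -∞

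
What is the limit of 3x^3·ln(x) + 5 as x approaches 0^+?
The product is a 0·∞ indeterminate form at x → 0⁺.
Rewrite the product as 3·ln(x) / x^(-3) and apply L'Hôpital, or use the standard hierarchy x^(-3) ≫ |ln x| as x → 0⁺.
The indeterminate product → 0, so the limit = 5.

Final answer: 5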